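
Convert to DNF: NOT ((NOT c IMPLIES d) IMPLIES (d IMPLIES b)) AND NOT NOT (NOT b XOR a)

d AND NOT b AND NOT a

NOT ((NOT c IMPLIES d) IMPLIES (d IMPLIES b)) AND NOT NOT (NOT b XOR a)
≡ NOT (NOT (NOT c IMPLIES d) OR (d IMPLIES b)) AND NOT NOT (NOT b XOR a)   (eliminate IMPLIES)
≡ NOT (NOT (NOT NOT c OR d) OR (d IMPLIES b)) AND NOT NOT (NOT b XOR a)   (eliminate IMPLIES)
≡ NOT (NOT (NOT NOT c OR d) OR NOT d OR b) AND NOT NOT (NOT b XOR a)   (eliminate IMPLIES)
≡ NOT (NOT (NOT NOT c OR d) OR NOT d OR b) AND NOT NOT ((NOT b AND NOT a) OR (NOT NOT b AND a))   (expand XOR)
≡ NOT NOT (NOT NOT c OR d) AND NOT NOT d AND NOT b AND NOT NOT ((NOT b AND NOT a) OR (NOT NOT b AND a))   (De Morgan)
≡ (NOT NOT c OR d) AND NOT NOT d AND NOT b AND NOT NOT ((NOT b AND NOT a) OR (NOT NOT b AND a))   (double negation)
≡ (c OR d) AND NOT NOT d AND NOT b AND NOT NOT ((NOT b AND NOT a) OR (NOT NOT b AND a))   (double negation)
≡ (c OR d) AND d AND NOT b AND NOT NOT ((NOT b AND NOT a) OR (NOT NOT b AND a))   (double negation)
≡ (c OR d) AND d AND NOT b AND ((NOT b AND NOT a) OR (NOT NOT b AND a))   (double negation)
≡ (c OR d) AND d AND NOT b AND ((NOT b AND NOT a) OR (b AND a))   (double negation)
≡ (c AND d AND NOT b AND NOT b AND NOT a) OR (c AND d AND NOT b AND b AND a) OR (d AND d AND NOT b AND NOT b AND NOT a) OR (d AND d AND NOT b AND b AND a)   (distribute AND over OR)
≡ d AND NOT b AND NOT a   (simplify)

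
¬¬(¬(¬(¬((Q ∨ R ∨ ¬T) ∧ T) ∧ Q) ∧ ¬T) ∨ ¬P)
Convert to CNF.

¬¬(¬(¬(¬((Q ∨ R ∨ ¬T) ∧ T) ∧ Q) ∧ ¬T) ∨ ¬P)
= ¬(¬(¬((Q ∨ R ∨ ¬T) ∧ T) ∧ Q) ∧ ¬T) ∨ ¬P   [double negation]
= ¬¬(¬((Q ∨ R ∨ ¬T) ∧ T) ∧ Q) ∨ ¬¬T ∨ ¬P   [De Morgan]
= (¬((Q ∨ R ∨ ¬T) ∧ T) ∧ Q) ∨ ¬¬T ∨ ¬P   [double negation]
= ((¬(Q ∨ R ∨ ¬T) ∨ ¬T) ∧ Q) ∨ ¬¬T ∨ ¬P   [De Morgan]
= (((¬Q ∧ ¬R ∧ ¬¬T) ∨ ¬T) ∧ Q) ∨ ¬¬T ∨ ¬P   [De Morgan]
= (((¬Q ∧ ¬R ∧ T) ∨ ¬T) ∧ Q) ∨ ¬¬T ∨ ¬P   [double negation]
= (((¬Q ∧ ¬R ∧ T) ∨ ¬T) ∧ Q) ∨ T ∨ ¬P   [double negation]
= (¬Q ∨ ¬T ∨ T ∨ ¬P) ∧ (¬R ∨ ¬T ∨ T ∨ ¬P) ∧ (T ∨ ¬T ∨ T ∨ ¬P) ∧ (Q ∨ T ∨ ¬P)   [distribute ∨ over ∧]
= Q ∨ T ∨ ¬P   [simplify]

Q ∨ T ∨ ¬P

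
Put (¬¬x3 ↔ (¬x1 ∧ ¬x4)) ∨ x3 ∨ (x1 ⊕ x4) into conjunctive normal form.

x1 ∨ x4 ∨ x3

(¬¬x3 ↔ (¬x1 ∧ ¬x4)) ∨ x3 ∨ (x1 ⊕ x4)
= ((¬¬x3 → (¬x1 ∧ ¬x4)) ∧ ((¬x1 ∧ ¬x4) → ¬¬x3)) ∨ x3 ∨ (x1 ⊕ x4)
= ((¬¬¬x3 ∨ (¬x1 ∧ ¬x4)) ∧ ((¬x1 ∧ ¬x4) → ¬¬x3)) ∨ x3 ∨ (x1 ⊕ x4)
= ((¬¬¬x3 ∨ (¬x1 ∧ ¬x4)) ∧ (¬(¬x1 ∧ ¬x4) ∨ ¬¬x3)) ∨ x3 ∨ (x1 ⊕ x4)
= ((¬¬¬x3 ∨ (¬x1 ∧ ¬x4)) ∧ (¬(¬x1 ∧ ¬x4) ∨ ¬¬x3)) ∨ x3 ∨ ((x1 ∨ x4) ∧ ¬(x1 ∧ x4))
= ((¬x3 ∨ (¬x1 ∧ ¬x4)) ∧ (¬(¬x1 ∧ ¬x4) ∨ ¬¬x3)) ∨ x3 ∨ ((x1 ∨ x4) ∧ ¬(x1 ∧ x4))
= ((¬x3 ∨ (¬x1 ∧ ¬x4)) ∧ (¬¬x1 ∨ ¬¬x4 ∨ ¬¬x3)) ∨ x3 ∨ ((x1 ∨ x4) ∧ ¬(x1 ∧ x4))
= ((¬x3 ∨ (¬x1 ∧ ¬x4)) ∧ (x1 ∨ ¬¬x4 ∨ ¬¬x3)) ∨ x3 ∨ ((x1 ∨ x4) ∧ ¬(x1 ∧ x4))
= ((¬x3 ∨ (¬x1 ∧ ¬x4)) ∧ (x1 ∨ x4 ∨ ¬¬x3)) ∨ x3 ∨ ((x1 ∨ x4) ∧ ¬(x1 ∧ x4))
= ((¬x3 ∨ (¬x1 ∧ ¬x4)) ∧ (x1 ∨ x4 ∨ x3)) ∨ x3 ∨ ((x1 ∨ x4) ∧ ¬(x1 ∧ x4))
= ((¬x3 ∨ (¬x1 ∧ ¬x4)) ∧ (x1 ∨ x4 ∨ x3)) ∨ x3 ∨ ((x1 ∨ x4) ∧ (¬x1 ∨ ¬x4))
= (¬x3 ∨ ¬x1 ∨ x3 ∨ x1 ∨ x4) ∧ (¬x3 ∨ ¬x1 ∨ x3 ∨ ¬x1 ∨ ¬x4) ∧ (¬x3 ∨ ¬x4 ∨ x3 ∨ x1 ∨ x4) ∧ (¬x3 ∨ ¬x4 ∨ x3 ∨ ¬x1 ∨ ¬x4) ∧ (x1 ∨ x4 ∨ x3 ∨ x3 ∨ x1 ∨ x4) ∧ (x1 ∨ x4 ∨ x3 ∨ x3 ∨ ¬x1 ∨ ¬x4)
= x1 ∨ x4 ∨ x3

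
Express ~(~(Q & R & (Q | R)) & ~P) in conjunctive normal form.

(Q | P) & (R | P)

~(~(Q & R & (Q | R)) & ~P)
≡ ~~(Q & R & (Q | R)) | ~~P   (De Morgan)
≡ (Q & R & (Q | R)) | ~~P   (double negation)
≡ (Q & R & (Q | R)) | P   (double negation)
≡ (Q | P) & (R | P) & (Q | R | P)   (distribute | over &)
≡ (Q | P) & (R | P)   (simplify)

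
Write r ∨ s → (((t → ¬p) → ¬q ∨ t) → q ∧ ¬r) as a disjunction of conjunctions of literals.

¬r ∧ ¬s ∨ ¬t ∧ q ∨ q ∧ ¬r

r ∨ s → (((t → ¬p) → ¬q ∨ t) → q ∧ ¬r)
⇔ ¬(r ∨ s) ∨ (((t → ¬p) → ¬q ∨ t) → q ∧ ¬r)   [eliminate →]
⇔ ¬(r ∨ s) ∨ ¬((t → ¬p) → ¬q ∨ t) ∨ q ∧ ¬r   [eliminate →]
⇔ ¬(r ∨ s) ∨ ¬(¬(t → ¬p) ∨ ¬q ∨ t) ∨ q ∧ ¬r   [eliminate →]
⇔ ¬(r ∨ s) ∨ ¬(¬(¬t ∨ ¬p) ∨ ¬q ∨ t) ∨ q ∧ ¬r   [eliminate →]
⇔ ¬r ∧ ¬s ∨ ¬(¬(¬t ∨ ¬p) ∨ ¬q ∨ t) ∨ q ∧ ¬r   [De Morgan]
⇔ ¬r ∧ ¬s ∨ ¬¬(¬t ∨ ¬p) ∧ ¬¬q ∧ ¬t ∨ q ∧ ¬r   [De Morgan]
⇔ ¬r ∧ ¬s ∨ (¬t ∨ ¬p) ∧ ¬¬q ∧ ¬t ∨ q ∧ ¬r   [double negation]
⇔ ¬r ∧ ¬s ∨ (¬t ∨ ¬p) ∧ q ∧ ¬t ∨ q ∧ ¬r   [double negation]
⇔ ¬r ∧ ¬s ∨ ¬t ∧ q ∧ ¬t ∨ ¬p ∧ q ∧ ¬t ∨ q ∧ ¬r   [distribute ∧ over ∨]
⇔ ¬r ∧ ¬s ∨ ¬t ∧ q ∨ q ∧ ¬r   [simplify]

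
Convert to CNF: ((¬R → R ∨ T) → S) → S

R ∨ T ∨ S

((¬R → R ∨ T) → S) → S
≡ ¬((¬R → R ∨ T) → S) ∨ S
≡ ¬(¬(¬R → R ∨ T) ∨ S) ∨ S
≡ ¬(¬(¬¬R ∨ R ∨ T) ∨ S) ∨ S
≡ ¬¬(¬¬R ∨ R ∨ T) ∧ ¬S ∨ S
≡ (¬¬R ∨ R ∨ T) ∧ ¬S ∨ S
≡ (R ∨ R ∨ T) ∧ ¬S ∨ S
≡ (R ∨ R ∨ T ∨ S) ∧ (¬S ∨ S)
≡ R ∨ T ∨ S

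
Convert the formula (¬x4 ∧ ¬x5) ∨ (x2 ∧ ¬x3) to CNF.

(¬x4 ∨ x2) ∧ (¬x4 ∨ ¬x3) ∧ (¬x5 ∨ x2) ∧ (¬x5 ∨ ¬x3)

(¬x4 ∧ ¬x5) ∨ (x2 ∧ ¬x3)
= (¬x4 ∨ x2) ∧ (¬x4 ∨ ¬x3) ∧ (¬x5 ∨ x2) ∧ (¬x5 ∨ ¬x3)   — distribute ∨ over ∧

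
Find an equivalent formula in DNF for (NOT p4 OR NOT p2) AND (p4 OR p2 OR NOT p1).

(NOT p4 AND p2) OR (NOT p4 AND NOT p1) OR (NOT p2 AND p4) OR (NOT p2 AND NOT p1)

(NOT p4 OR NOT p2) AND (p4 OR p2 OR NOT p1)
= (NOT p4 AND p4) OR (NOT p4 AND p2) OR (NOT p4 AND NOT p1) OR (NOT p2 AND p4) OR (NOT p2 AND p2) OR (NOT p2 AND NOT p1)   [distribute AND over OR]
= (NOT p4 AND p2) OR (NOT p4 AND NOT p1) OR (NOT p2 AND p4) OR (NOT p2 AND NOT p1)   [simplify]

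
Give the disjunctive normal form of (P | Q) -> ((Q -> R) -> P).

(~P & ~Q) | (Q & ~R) | P

(P | Q) -> ((Q -> R) -> P)
⇔ ~(P | Q) | ((Q -> R) -> P)   [eliminate ->]
⇔ ~(P | Q) | ~(Q -> R) | P   [eliminate ->]
⇔ ~(P | Q) | ~(~Q | R) | P   [eliminate ->]
⇔ (~P & ~Q) | ~(~Q | R) | P   [De Morgan]
⇔ (~P & ~Q) | (~~Q & ~R) | P   [De Morgan]
⇔ (~P & ~Q) | (Q & ~R) | P   [double negation]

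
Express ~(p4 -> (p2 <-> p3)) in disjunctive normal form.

~(p4 -> (p2 <-> p3))
= ~(~p4 | (p2 <-> p3))
= ~(~p4 | ((p2 -> p3) & (p3 -> p2)))
= ~(~p4 | ((~p2 | p3) & (p3 -> p2)))
= ~(~p4 | ((~p2 | p3) & (~p3 | p2)))
= ~~p4 & ~((~p2 | p3) & (~p3 | p2))
= p4 & ~((~p2 | p3) & (~p3 | p2))
= p4 & (~(~p2 | p3) | ~(~p3 | p2))
= p4 & ((~~p2 & ~p3) | ~(~p3 | p2))
= p4 & ((p2 & ~p3) | ~(~p3 | p2))
= p4 & ((p2 & ~p3) | (~~p3 & ~p2))
= p4 & ((p2 & ~p3) | (p3 & ~p2))
= (p4 & p2 & ~p3) | (p4 & p3 & ~p2)

(p4 & p2 & ~p3) | (p4 & p3 & ~p2)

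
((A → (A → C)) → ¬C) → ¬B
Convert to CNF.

((A → (A → C)) → ¬C) → ¬B
≡ ¬((A → (A → C)) → ¬C) ∨ ¬B   — eliminate →
≡ ¬(¬(A → (A → C)) ∨ ¬C) ∨ ¬B   — eliminate →
≡ ¬(¬(¬A ∨ (A → C)) ∨ ¬C) ∨ ¬B   — eliminate →
≡ ¬(¬(¬A ∨ ¬A ∨ C) ∨ ¬C) ∨ ¬B   — eliminate →
≡ ¬¬(¬A ∨ ¬A ∨ C) ∧ ¬¬C ∨ ¬B   — De Morgan
≡ (¬A ∨ ¬A ∨ C) ∧ ¬¬C ∨ ¬B   — double negation
≡ (¬A ∨ ¬A ∨ C) ∧ C ∨ ¬B   — double negation
≡ (¬A ∨ ¬A ∨ C ∨ ¬B) ∧ (C ∨ ¬B)   — distribute ∨ over ∧
≡ C ∨ ¬B   — simplify

C ∨ ¬B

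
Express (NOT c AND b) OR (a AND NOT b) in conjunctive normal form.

(NOT c AND b) OR (a AND NOT b)
= (NOT c OR a) AND (NOT c OR NOT b) AND (b OR a) AND (b OR NOT b)   [distribute OR over AND]
= (NOT c OR a) AND (NOT c OR NOT b) AND (b OR a)   [simplify]

(NOT c OR a) AND (NOT c OR NOT b) AND (b OR a)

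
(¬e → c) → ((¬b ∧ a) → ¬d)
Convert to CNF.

(¬e ∨ b ∨ ¬a ∨ ¬d) ∧ (¬c ∨ b ∨ ¬a ∨ ¬d)

(¬e → c) → ((¬b ∧ a) → ¬d)
≡ ¬(¬e → c) ∨ ((¬b ∧ a) → ¬d)
≡ ¬(¬¬e ∨ c) ∨ ((¬b ∧ a) → ¬d)
≡ ¬(¬¬e ∨ c) ∨ ¬(¬b ∧ a) ∨ ¬d
≡ (¬¬¬e ∧ ¬c) ∨ ¬(¬b ∧ a) ∨ ¬d
≡ (¬e ∧ ¬c) ∨ ¬(¬b ∧ a) ∨ ¬d
≡ (¬e ∧ ¬c) ∨ ¬¬b ∨ ¬a ∨ ¬d
≡ (¬e ∧ ¬c) ∨ b ∨ ¬a ∨ ¬d
≡ (¬e ∨ b ∨ ¬a ∨ ¬d) ∧ (¬c ∨ b ∨ ¬a ∨ ¬d)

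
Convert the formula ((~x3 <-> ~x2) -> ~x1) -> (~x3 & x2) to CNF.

((~x3 <-> ~x2) -> ~x1) -> (~x3 & x2)
≡ ~((~x3 <-> ~x2) -> ~x1) | (~x3 & x2)
≡ ~(~(~x3 <-> ~x2) | ~x1) | (~x3 & x2)
≡ ~(~((~x3 -> ~x2) & (~x2 -> ~x3)) | ~x1) | (~x3 & x2)
≡ ~(~((~~x3 | ~x2) & (~x2 -> ~x3)) | ~x1) | (~x3 & x2)
≡ ~(~((~~x3 | ~x2) & (~~x2 | ~x3)) | ~x1) | (~x3 & x2)
≡ (~~((~~x3 | ~x2) & (~~x2 | ~x3)) & ~~x1) | (~x3 & x2)
≡ ((~~x3 | ~x2) & (~~x2 | ~x3) & ~~x1) | (~x3 & x2)
≡ ((x3 | ~x2) & (~~x2 | ~x3) & ~~x1) | (~x3 & x2)
≡ ((x3 | ~x2) & (x2 | ~x3) & ~~x1) | (~x3 & x2)
≡ ((x3 | ~x2) & (x2 | ~x3) & x1) | (~x3 & x2)
≡ (x3 | ~x2 | ~x3) & (x3 | ~x2 | x2) & (x2 | ~x3 | ~x3) & (x2 | ~x3 | x2) & (x1 | ~x3) & (x1 | x2)
≡ (x2 | ~x3) & (x1 | ~x3) & (x1 | x2)

(x2 | ~x3) & (x1 | ~x3) & (x1 | x2)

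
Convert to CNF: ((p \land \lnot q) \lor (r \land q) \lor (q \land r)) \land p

(\lnot q \lor r) \land p

((p \land \lnot q) \lor (r \land q) \lor (q \land r)) \land p
= (p \lor r \lor q) \land (p \lor r \lor r) \land (p \lor q \lor q) \land (p \lor q \lor r) \land (\lnot q \lor r \lor q) \land (\lnot q \lor r \lor r) \land (\lnot q \lor q \lor q) \land (\lnot q \lor q \lor r) \land p   [distribute \lor over \land]
= (\lnot q \lor r) \land p   [simplify]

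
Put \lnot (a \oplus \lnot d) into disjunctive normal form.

(\lnot a \land d) \lor (\lnot d \land a)

\lnot (a \oplus \lnot d)
= \lnot ((a \land \lnot \lnot d) \lor (\lnot a \land \lnot d))
= \lnot (a \land \lnot \lnot d) \land \lnot (\lnot a \land \lnot d)
= (\lnot a \lor \lnot \lnot \lnot d) \land \lnot (\lnot a \land \lnot d)
= (\lnot a \lor \lnot d) \land \lnot (\lnot a \land \lnot d)
= (\lnot a \lor \lnot d) \land (\lnot \lnot a \lor \lnot \lnot d)
= (\lnot a \lor \lnot d) \land (a \lor \lnot \lnot d)
= (\lnot a \lor \lnot d) \land (a \lor d)
= (\lnot a \land a) \lor (\lnot a \land d) \lor (\lnot d \land a) \lor (\lnot d \land d)
= (\lnot a \land d) \lor (\lnot d \land a)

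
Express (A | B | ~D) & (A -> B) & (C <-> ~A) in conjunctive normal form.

(A | B | ~D) & (~A | B) & (~C | ~A) & (A | C)

(A | B | ~D) & (A -> B) & (C <-> ~A)
⇔ (A | B | ~D) & (~A | B) & (C <-> ~A)
⇔ (A | B | ~D) & (~A | B) & (C -> ~A) & (~A -> C)
⇔ (A | B | ~D) & (~A | B) & (~C | ~A) & (~A -> C)
⇔ (A | B | ~D) & (~A | B) & (~C | ~A) & (~~A | C)
⇔ (A | B | ~D) & (~A | B) & (~C | ~A) & (A | C)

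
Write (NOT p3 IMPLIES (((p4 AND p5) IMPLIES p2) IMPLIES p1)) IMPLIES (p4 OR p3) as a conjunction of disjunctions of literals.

NOT p1 OR p4 OR p3

(NOT p3 IMPLIES (((p4 AND p5) IMPLIES p2) IMPLIES p1)) IMPLIES (p4 OR p3)
= NOT (NOT p3 IMPLIES (((p4 AND p5) IMPLIES p2) IMPLIES p1)) OR p4 OR p3   [eliminate IMPLIES]
= NOT (NOT NOT p3 OR (((p4 AND p5) IMPLIES p2) IMPLIES p1)) OR p4 OR p3   [eliminate IMPLIES]
= NOT (NOT NOT p3 OR NOT ((p4 AND p5) IMPLIES p2) OR p1) OR p4 OR p3   [eliminate IMPLIES]
= NOT (NOT NOT p3 OR NOT (NOT (p4 AND p5) OR p2) OR p1) OR p4 OR p3   [eliminate IMPLIES]
= (NOT NOT NOT p3 AND NOT NOT (NOT (p4 AND p5) OR p2) AND NOT p1) OR p4 OR p3   [De Morgan]
= (NOT p3 AND NOT NOT (NOT (p4 AND p5) OR p2) AND NOT p1) OR p4 OR p3   [double negation]
= (NOT p3 AND (NOT (p4 AND p5) OR p2) AND NOT p1) OR p4 OR p3   [double negation]
= (NOT p3 AND (NOT p4 OR NOT p5 OR p2) AND NOT p1) OR p4 OR p3   [De Morgan]
= (NOT p3 OR p4 OR p3) AND (NOT p4 OR NOT p5 OR p2 OR p4 OR p3) AND (NOT p1 OR p4 OR p3)   [distribute OR over AND]
= NOT p1 OR p4 OR p3   [simplify]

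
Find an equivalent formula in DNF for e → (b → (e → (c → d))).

e → (b → (e → (c → d)))
≡ ¬e ∨ (b → (e → (c → d)))   — eliminate →
≡ ¬e ∨ ¬b ∨ (e → (c → d))   — eliminate →
≡ ¬e ∨ ¬b ∨ ¬e ∨ (c → d)   — eliminate →
≡ ¬e ∨ ¬b ∨ ¬e ∨ ¬c ∨ d   — eliminate →
≡ ¬e ∨ ¬b ∨ ¬c ∨ d   — simplify

¬e ∨ ¬b ∨ ¬c ∨ d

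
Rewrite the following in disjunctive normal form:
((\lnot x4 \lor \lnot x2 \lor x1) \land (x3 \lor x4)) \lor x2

((\lnot x4 \lor \lnot x2 \lor x1) \land (x3 \lor x4)) \lor x2
≡ (\lnot x4 \land x3) \lor (\lnot x4 \land x4) \lor (\lnot x2 \land x3) \lor (\lnot x2 \land x4) \lor (x1 \land x3) \lor (x1 \land x4) \lor x2
≡ (\lnot x4 \land x3) \lor (\lnot x2 \land x3) \lor (\lnot x2 \land x4) \lor (x1 \land x3) \lor (x1 \land x4) \lor x2

(\lnot x4 \land x3) \lor (\lnot x2 \land x3) \lor (\lnot x2 \land x4) \lor (x1 \land x3) \lor (x1 \land x4) \lor x2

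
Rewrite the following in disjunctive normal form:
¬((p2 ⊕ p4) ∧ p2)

¬((p2 ⊕ p4) ∧ p2)
= ¬(((p2 ∧ ¬p4) ∨ (¬p2 ∧ p4)) ∧ p2)
= ¬((p2 ∧ ¬p4) ∨ (¬p2 ∧ p4)) ∨ ¬p2
= (¬(p2 ∧ ¬p4) ∧ ¬(¬p2 ∧ p4)) ∨ ¬p2
= ((¬p2 ∨ ¬¬p4) ∧ ¬(¬p2 ∧ p4)) ∨ ¬p2
= ((¬p2 ∨ p4) ∧ ¬(¬p2 ∧ p4)) ∨ ¬p2
= ((¬p2 ∨ p4) ∧ (¬¬p2 ∨ ¬p4)) ∨ ¬p2
= ((¬p2 ∨ p4) ∧ (p2 ∨ ¬p4)) ∨ ¬p2
= (¬p2 ∧ p2) ∨ (¬p2 ∧ ¬p4) ∨ (p4 ∧ p2) ∨ (p4 ∧ ¬p4) ∨ ¬p2
= (p4 ∧ p2) ∨ ¬p2

(p4 ∧ p2) ∨ ¬p2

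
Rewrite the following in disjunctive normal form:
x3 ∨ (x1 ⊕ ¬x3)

x3 ∨ (¬x1 ∧ ¬x3)

x3 ∨ (x1 ⊕ ¬x3)
= x3 ∨ (x1 ∧ ¬¬x3) ∨ (¬x1 ∧ ¬x3)   — expand ⊕
= x3 ∨ (x1 ∧ x3) ∨ (¬x1 ∧ ¬x3)   — double negation
= x3 ∨ (¬x1 ∧ ¬x3)   — simplify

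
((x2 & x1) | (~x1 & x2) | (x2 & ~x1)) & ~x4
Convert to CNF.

((x2 & x1) | (~x1 & x2) | (x2 & ~x1)) & ~x4
= (x2 | ~x1 | x2) & (x2 | ~x1 | ~x1) & (x2 | x2 | x2) & (x2 | x2 | ~x1) & (x1 | ~x1 | x2) & (x1 | ~x1 | ~x1) & (x1 | x2 | x2) & (x1 | x2 | ~x1) & ~x4   [distribute | over &]
= x2 & ~x4   [simplify]

x2 & ~x4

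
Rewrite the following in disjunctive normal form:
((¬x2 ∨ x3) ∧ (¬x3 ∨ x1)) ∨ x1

(¬x2 ∧ ¬x3) ∨ x1

((¬x2 ∨ x3) ∧ (¬x3 ∨ x1)) ∨ x1
= (¬x2 ∧ ¬x3) ∨ (¬x2 ∧ x1) ∨ (x3 ∧ ¬x3) ∨ (x3 ∧ x1) ∨ x1
= (¬x2 ∧ ¬x3) ∨ x1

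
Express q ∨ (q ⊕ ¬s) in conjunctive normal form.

q ∨ (q ⊕ ¬s)
≡ q ∨ (q ∨ ¬s) ∧ ¬(q ∧ ¬s)   (expand ⊕)
≡ q ∨ (q ∨ ¬s) ∧ (¬q ∨ ¬¬s)   (De Morgan)
≡ q ∨ (q ∨ ¬s) ∧ (¬q ∨ s)   (double negation)
≡ (q ∨ q ∨ ¬s) ∧ (q ∨ ¬q ∨ s)   (distribute ∨ over ∧)
≡ q ∨ ¬s   (simplify)

q ∨ ¬s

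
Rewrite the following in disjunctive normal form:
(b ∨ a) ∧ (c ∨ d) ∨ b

a ∧ c ∨ a ∧ d ∨ b

(b ∨ a) ∧ (c ∨ d) ∨ b
≡ b ∧ c ∨ b ∧ d ∨ a ∧ c ∨ a ∧ d ∨ b   — distribute ∧ over ∨
≡ a ∧ c ∨ a ∧ d ∨ b   — simplify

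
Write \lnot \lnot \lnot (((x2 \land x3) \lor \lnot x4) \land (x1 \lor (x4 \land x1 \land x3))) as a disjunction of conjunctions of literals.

\lnot \lnot \lnot (((x2 \land x3) \lor \lnot x4) \land (x1 \lor (x4 \land x1 \land x3)))
⇔ \lnot (((x2 \land x3) \lor \lnot x4) \land (x1 \lor (x4 \land x1 \land x3)))   (double negation)
⇔ \lnot ((x2 \land x3) \lor \lnot x4) \lor \lnot (x1 \lor (x4 \land x1 \land x3))   (De Morgan)
⇔ (\lnot (x2 \land x3) \land \lnot \lnot x4) \lor \lnot (x1 \lor (x4 \land x1 \land x3))   (De Morgan)
⇔ ((\lnot x2 \lor \lnot x3) \land \lnot \lnot x4) \lor \lnot (x1 \lor (x4 \land x1 \land x3))   (De Morgan)
⇔ ((\lnot x2 \lor \lnot x3) \land x4) \lor \lnot (x1 \lor (x4 \land x1 \land x3))   (double negation)
⇔ ((\lnot x2 \lor \lnot x3) \land x4) \lor (\lnot x1 \land \lnot (x4 \land x1 \land x3))   (De Morgan)
⇔ ((\lnot x2 \lor \lnot x3) \land x4) \lor (\lnot x1 \land (\lnot x4 \lor \lnot x1 \lor \lnot x3))   (De Morgan)
⇔ (\lnot x2 \land x4) \lor (\lnot x3 \land x4) \lor (\lnot x1 \land \lnot x4) \lor (\lnot x1 \land \lnot x1) \lor (\lnot x1 \land \lnot x3)   (distribute \land over \lor)
⇔ (\lnot x2 \land x4) \lor (\lnot x3 \land x4) \lor \lnot x1   (simplify)

(\lnot x2 \land x4) \lor (\lnot x3 \land x4) \lor \lnot x1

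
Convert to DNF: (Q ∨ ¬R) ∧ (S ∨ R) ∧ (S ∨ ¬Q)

(Q ∧ S) ∨ (¬R ∧ S)

(Q ∨ ¬R) ∧ (S ∨ R) ∧ (S ∨ ¬Q)
= (Q ∧ S ∧ S) ∨ (Q ∧ S ∧ ¬Q) ∨ (Q ∧ R ∧ S) ∨ (Q ∧ R ∧ ¬Q) ∨ (¬R ∧ S ∧ S) ∨ (¬R ∧ S ∧ ¬Q) ∨ (¬R ∧ R ∧ S) ∨ (¬R ∧ R ∧ ¬Q)   [distribute ∧ over ∨]
= (Q ∧ S) ∨ (¬R ∧ S)   [simplify]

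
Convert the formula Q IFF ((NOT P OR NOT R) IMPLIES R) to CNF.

(NOT Q OR R) AND (NOT R OR Q)

Q IFF ((NOT P OR NOT R) IMPLIES R)
⇔ (Q IMPLIES ((NOT P OR NOT R) IMPLIES R)) AND (((NOT P OR NOT R) IMPLIES R) IMPLIES Q)   (eliminate IFF)
⇔ (NOT Q OR ((NOT P OR NOT R) IMPLIES R)) AND (((NOT P OR NOT R) IMPLIES R) IMPLIES Q)   (eliminate IMPLIES)
⇔ (NOT Q OR NOT (NOT P OR NOT R) OR R) AND (((NOT P OR NOT R) IMPLIES R) IMPLIES Q)   (eliminate IMPLIES)
⇔ (NOT Q OR NOT (NOT P OR NOT R) OR R) AND (NOT ((NOT P OR NOT R) IMPLIES R) OR Q)   (eliminate IMPLIES)
⇔ (NOT Q OR NOT (NOT P OR NOT R) OR R) AND (NOT (NOT (NOT P OR NOT R) OR R) OR Q)   (eliminate IMPLIES)
⇔ (NOT Q OR (NOT NOT P AND NOT NOT R) OR R) AND (NOT (NOT (NOT P OR NOT R) OR R) OR Q)   (De Morgan)
⇔ (NOT Q OR (P AND NOT NOT R) OR R) AND (NOT (NOT (NOT P OR NOT R) OR R) OR Q)   (double negation)
⇔ (NOT Q OR (P AND R) OR R) AND (NOT (NOT (NOT P OR NOT R) OR R) OR Q)   (double negation)
⇔ (NOT Q OR (P AND R) OR R) AND ((NOT NOT (NOT P OR NOT R) AND NOT R) OR Q)   (De Morgan)
⇔ (NOT Q OR (P AND R) OR R) AND (((NOT P OR NOT R) AND NOT R) OR Q)   (double negation)
⇔ (NOT Q OR P OR R) AND (NOT Q OR R OR R) AND (NOT P OR NOT R OR Q) AND (NOT R OR Q)   (distribute OR over AND)
⇔ (NOT Q OR R) AND (NOT R OR Q)   (simplify)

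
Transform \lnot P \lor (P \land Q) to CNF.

\lnot P \lor Q

\lnot P \lor (P \land Q)
≡ (\lnot P \lor P) \land (\lnot P \lor Q)   — distribute \lor over \land
≡ \lnot P \lor Q   — simplify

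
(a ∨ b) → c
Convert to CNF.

(¬a ∨ c) ∧ (¬b ∨ c)

(a ∨ b) → c
≡ ¬(a ∨ b) ∨ c   — eliminate →
≡ (¬a ∧ ¬b) ∨ c   — De Morgan
≡ (¬a ∨ c) ∧ (¬b ∨ c)   — distribute ∨ over ∧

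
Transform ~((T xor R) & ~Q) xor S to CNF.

(~T | R | Q | S) & (~R | T | Q | S) & (T | R | ~S) & (~T | ~R | ~S) & (~Q | ~S)

~((T xor R) & ~Q) xor S
⇔ (~((T xor R) & ~Q) | S) & ~(~((T xor R) & ~Q) & S)   [expand xor]
⇔ (~((T | R) & ~(T & R) & ~Q) | S) & ~(~((T xor R) & ~Q) & S)   [expand xor]
⇔ (~((T | R) & ~(T & R) & ~Q) | S) & ~(~((T | R) & ~(T & R) & ~Q) & S)   [expand xor]
⇔ (~(T | R) | ~~(T & R) | ~~Q | S) & ~(~((T | R) & ~(T & R) & ~Q) & S)   [De Morgan]
⇔ ((~T & ~R) | ~~(T & R) | ~~Q | S) & ~(~((T | R) & ~(T & R) & ~Q) & S)   [De Morgan]
⇔ ((~T & ~R) | (T & R) | ~~Q | S) & ~(~((T | R) & ~(T & R) & ~Q) & S)   [double negation]
⇔ ((~T & ~R) | (T & R) | Q | S) & ~(~((T | R) & ~(T & R) & ~Q) & S)   [double negation]
⇔ ((~T & ~R) | (T & R) | Q | S) & (~~((T | R) & ~(T & R) & ~Q) | ~S)   [De Morgan]
⇔ ((~T & ~R) | (T & R) | Q | S) & (((T | R) & ~(T & R) & ~Q) | ~S)   [double negation]
⇔ ((~T & ~R) | (T & R) | Q | S) & (((T | R) & (~T | ~R) & ~Q) | ~S)   [De Morgan]
⇔ (~T | T | Q | S) & (~T | R | Q | S) & (~R | T | Q | S) & (~R | R | Q | S) & (T | R | ~S) & (~T | ~R | ~S) & (~Q | ~S)   [distribute | over &]
⇔ (~T | R | Q | S) & (~R | T | Q | S) & (T | R | ~S) & (~T | ~R | ~S) & (~Q | ~S)   [simplify]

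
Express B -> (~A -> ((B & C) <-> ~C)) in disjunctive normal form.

B -> (~A -> ((B & C) <-> ~C))
≡ ~B | (~A -> ((B & C) <-> ~C))   [eliminate ->]
≡ ~B | ~~A | ((B & C) <-> ~C)   [eliminate ->]
≡ ~B | ~~A | (((B & C) -> ~C) & (~C -> (B & C)))   [eliminate <->]
≡ ~B | ~~A | ((~(B & C) | ~C) & (~C -> (B & C)))   [eliminate ->]
≡ ~B | ~~A | ((~(B & C) | ~C) & (~~C | (B & C)))   [eliminate ->]
≡ ~B | A | ((~(B & C) | ~C) & (~~C | (B & C)))   [double negation]
≡ ~B | A | ((~B | ~C | ~C) & (~~C | (B & C)))   [De Morgan]
≡ ~B | A | ((~B | ~C | ~C) & (C | (B & C)))   [double negation]
≡ ~B | A | (~B & C) | (~B & B & C) | (~C & C) | (~C & B & C) | (~C & C) | (~C & B & C)   [distribute & over |]
≡ ~B | A   [simplify]

~B | A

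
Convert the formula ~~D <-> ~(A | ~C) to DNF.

~~D <-> ~(A | ~C)
≡ (~~D -> ~(A | ~C)) & (~(A | ~C) -> ~~D)   [eliminate <->]
≡ (~~~D | ~(A | ~C)) & (~(A | ~C) -> ~~D)   [eliminate ->]
≡ (~~~D | ~(A | ~C)) & (~~(A | ~C) | ~~D)   [eliminate ->]
≡ (~D | ~(A | ~C)) & (~~(A | ~C) | ~~D)   [double negation]
≡ (~D | (~A & ~~C)) & (~~(A | ~C) | ~~D)   [De Morgan]
≡ (~D | (~A & C)) & (~~(A | ~C) | ~~D)   [double negation]
≡ (~D | (~A & C)) & (A | ~C | ~~D)   [double negation]
≡ (~D | (~A & C)) & (A | ~C | D)   [double negation]
≡ (~D & A) | (~D & ~C) | (~D & D) | (~A & C & A) | (~A & C & ~C) | (~A & C & D)   [distribute & over |]
≡ (~D & A) | (~D & ~C) | (~A & C & D)   [simplify]

(~D & A) | (~D & ~C) | (~A & C & D)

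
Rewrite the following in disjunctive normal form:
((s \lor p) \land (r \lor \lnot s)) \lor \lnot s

(s \land r) \lor (p \land r) \lor \lnot s

((s \lor p) \land (r \lor \lnot s)) \lor \lnot s
≡ (s \land r) \lor (s \land \lnot s) \lor (p \land r) \lor (p \land \lnot s) \lor \lnot s   [distribute \land over \lor]
≡ (s \land r) \lor (p \land r) \lor \lnot s   [simplify]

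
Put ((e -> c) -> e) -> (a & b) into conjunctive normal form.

(~e | a) & (~e | b)

((e -> c) -> e) -> (a & b)
≡ ~((e -> c) -> e) | (a & b)
≡ ~(~(e -> c) | e) | (a & b)
≡ ~(~(~e | c) | e) | (a & b)
≡ (~~(~e | c) & ~e) | (a & b)
≡ ((~e | c) & ~e) | (a & b)
≡ (~e | c | a) & (~e | c | b) & (~e | a) & (~e | b)
≡ (~e | a) & (~e | b)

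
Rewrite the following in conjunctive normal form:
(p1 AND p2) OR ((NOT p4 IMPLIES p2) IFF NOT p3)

(p1 AND p2) OR ((NOT p4 IMPLIES p2) IFF NOT p3)
≡ (p1 AND p2) OR (((NOT p4 IMPLIES p2) IMPLIES NOT p3) AND (NOT p3 IMPLIES (NOT p4 IMPLIES p2)))   [eliminate IFF]
≡ (p1 AND p2) OR ((NOT (NOT p4 IMPLIES p2) OR NOT p3) AND (NOT p3 IMPLIES (NOT p4 IMPLIES p2)))   [eliminate IMPLIES]
≡ (p1 AND p2) OR ((NOT (NOT NOT p4 OR p2) OR NOT p3) AND (NOT p3 IMPLIES (NOT p4 IMPLIES p2)))   [eliminate IMPLIES]
≡ (p1 AND p2) OR ((NOT (NOT NOT p4 OR p2) OR NOT p3) AND (NOT NOT p3 OR (NOT p4 IMPLIES p2)))   [eliminate IMPLIES]
≡ (p1 AND p2) OR ((NOT (NOT NOT p4 OR p2) OR NOT p3) AND (NOT NOT p3 OR NOT NOT p4 OR p2))   [eliminate IMPLIES]
≡ (p1 AND p2) OR (((NOT NOT NOT p4 AND NOT p2) OR NOT p3) AND (NOT NOT p3 OR NOT NOT p4 OR p2))   [De Morgan]
≡ (p1 AND p2) OR (((NOT p4 AND NOT p2) OR NOT p3) AND (NOT NOT p3 OR NOT NOT p4 OR p2))   [double negation]
≡ (p1 AND p2) OR (((NOT p4 AND NOT p2) OR NOT p3) AND (p3 OR NOT NOT p4 OR p2))   [double negation]
≡ (p1 AND p2) OR (((NOT p4 AND NOT p2) OR NOT p3) AND (p3 OR p4 OR p2))   [double negation]
≡ (p1 OR NOT p4 OR NOT p3) AND (p1 OR NOT p2 OR NOT p3) AND (p1 OR p3 OR p4 OR p2) AND (p2 OR NOT p4 OR NOT p3) AND (p2 OR NOT p2 OR NOT p3) AND (p2 OR p3 OR p4 OR p2)   [distribute OR over AND]
≡ (p1 OR NOT p4 OR NOT p3) AND (p1 OR NOT p2 OR NOT p3) AND (p2 OR NOT p4 OR NOT p3) AND (p2 OR p3 OR p4)   [simplify]

(p1 OR NOT p4 OR NOT p3) AND (p1 OR NOT p2 OR NOT p3) AND (p2 OR NOT p4 OR NOT p3) AND (p2 OR p3 OR p4)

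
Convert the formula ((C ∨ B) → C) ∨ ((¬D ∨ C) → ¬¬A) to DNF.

((C ∨ B) → C) ∨ ((¬D ∨ C) → ¬¬A)
= ¬(C ∨ B) ∨ C ∨ ((¬D ∨ C) → ¬¬A)   [eliminate →]
= ¬(C ∨ B) ∨ C ∨ ¬(¬D ∨ C) ∨ ¬¬A   [eliminate →]
= (¬C ∧ ¬B) ∨ C ∨ ¬(¬D ∨ C) ∨ ¬¬A   [De Morgan]
= (¬C ∧ ¬B) ∨ C ∨ (¬¬D ∧ ¬C) ∨ ¬¬A   [De Morgan]
= (¬C ∧ ¬B) ∨ C ∨ (D ∧ ¬C) ∨ ¬¬A   [double negation]
= (¬C ∧ ¬B) ∨ C ∨ (D ∧ ¬C) ∨ A   [double negation]

(¬C ∧ ¬B) ∨ C ∨ (D ∧ ¬C) ∨ A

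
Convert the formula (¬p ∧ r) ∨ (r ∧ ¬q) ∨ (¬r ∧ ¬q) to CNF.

(¬p ∨ ¬q) ∧ (r ∨ ¬q)

(¬p ∧ r) ∨ (r ∧ ¬q) ∨ (¬r ∧ ¬q)
⇔ (¬p ∨ r ∨ ¬r) ∧ (¬p ∨ r ∨ ¬q) ∧ (¬p ∨ ¬q ∨ ¬r) ∧ (¬p ∨ ¬q ∨ ¬q) ∧ (r ∨ r ∨ ¬r) ∧ (r ∨ r ∨ ¬q) ∧ (r ∨ ¬q ∨ ¬r) ∧ (r ∨ ¬q ∨ ¬q)   — distribute ∨ over ∧
⇔ (¬p ∨ ¬q) ∧ (r ∨ ¬q)   — simplify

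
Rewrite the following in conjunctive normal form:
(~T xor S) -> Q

(~T xor S) -> Q
= ~(~T xor S) | Q   [eliminate ->]
= ~((~T | S) & ~(~T & S)) | Q   [expand xor]
= ~(~T | S) | ~~(~T & S) | Q   [De Morgan]
= (~~T & ~S) | ~~(~T & S) | Q   [De Morgan]
= (T & ~S) | ~~(~T & S) | Q   [double negation]
= (T & ~S) | (~T & S) | Q   [double negation]
= (T | ~T | Q) & (T | S | Q) & (~S | ~T | Q) & (~S | S | Q)   [distribute | over &]
= (T | S | Q) & (~S | ~T | Q)   [simplify]

(T | S | Q) & (~S | ~T | Q)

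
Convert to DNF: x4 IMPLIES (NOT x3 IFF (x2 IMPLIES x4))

x4 IMPLIES (NOT x3 IFF (x2 IMPLIES x4))
≡ NOT x4 OR (NOT x3 IFF (x2 IMPLIES x4))   (eliminate IMPLIES)
≡ NOT x4 OR ((NOT x3 IMPLIES (x2 IMPLIES x4)) AND ((x2 IMPLIES x4) IMPLIES NOT x3))   (eliminate IFF)
≡ NOT x4 OR ((NOT NOT x3 OR (x2 IMPLIES x4)) AND ((x2 IMPLIES x4) IMPLIES NOT x3))   (eliminate IMPLIES)
≡ NOT x4 OR ((NOT NOT x3 OR NOT x2 OR x4) AND ((x2 IMPLIES x4) IMPLIES NOT x3))   (eliminate IMPLIES)
≡ NOT x4 OR ((NOT NOT x3 OR NOT x2 OR x4) AND (NOT (x2 IMPLIES x4) OR NOT x3))   (eliminate IMPLIES)
≡ NOT x4 OR ((NOT NOT x3 OR NOT x2 OR x4) AND (NOT (NOT x2 OR x4) OR NOT x3))   (eliminate IMPLIES)
≡ NOT x4 OR ((x3 OR NOT x2 OR x4) AND (NOT (NOT x2 OR x4) OR NOT x3))   (double negation)
≡ NOT x4 OR ((x3 OR NOT x2 OR x4) AND ((NOT NOT x2 AND NOT x4) OR NOT x3))   (De Morgan)
≡ NOT x4 OR ((x3 OR NOT x2 OR x4) AND ((x2 AND NOT x4) OR NOT x3))   (double negation)
≡ NOT x4 OR (x3 AND x2 AND NOT x4) OR (x3 AND NOT x3) OR (NOT x2 AND x2 AND NOT x4) OR (NOT x2 AND NOT x3) OR (x4 AND x2 AND NOT x4) OR (x4 AND NOT x3)   (distribute AND over OR)
≡ NOT x4 OR (NOT x2 AND NOT x3) OR (x4 AND NOT x3)   (simplify)

NOT x4 OR (NOT x2 AND NOT x3) OR (x4 AND NOT x3)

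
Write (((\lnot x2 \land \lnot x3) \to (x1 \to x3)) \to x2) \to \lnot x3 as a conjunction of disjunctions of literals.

\lnot x2 \lor \lnot x3

(((\lnot x2 \land \lnot x3) \to (x1 \to x3)) \to x2) \to \lnot x3
≡ \lnot (((\lnot x2 \land \lnot x3) \to (x1 \to x3)) \to x2) \lor \lnot x3
≡ \lnot (\lnot ((\lnot x2 \land \lnot x3) \to (x1 \to x3)) \lor x2) \lor \lnot x3
≡ \lnot (\lnot (\lnot (\lnot x2 \land \lnot x3) \lor (x1 \to x3)) \lor x2) \lor \lnot x3
≡ \lnot (\lnot (\lnot (\lnot x2 \land \lnot x3) \lor \lnot x1 \lor x3) \lor x2) \lor \lnot x3
≡ (\lnot \lnot (\lnot (\lnot x2 \land \lnot x3) \lor \lnot x1 \lor x3) \land \lnot x2) \lor \lnot x3
≡ ((\lnot (\lnot x2 \land \lnot x3) \lor \lnot x1 \lor x3) \land \lnot x2) \lor \lnot x3
≡ ((\lnot \lnot x2 \lor \lnot \lnot x3 \lor \lnot x1 \lor x3) \land \lnot x2) \lor \lnot x3
≡ ((x2 \lor \lnot \lnot x3 \lor \lnot x1 \lor x3) \land \lnot x2) \lor \lnot x3
≡ ((x2 \lor x3 \lor \lnot x1 \lor x3) \land \lnot x2) \lor \lnot x3
≡ (x2 \lor x3 \lor \lnot x1 \lor x3 \lor \lnot x3) \land (\lnot x2 \lor \lnot x3)
≡ \lnot x2 \lor \lnot x3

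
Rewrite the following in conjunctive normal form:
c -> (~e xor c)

~c | e

c -> (~e xor c)
= ~c | (~e xor c)   [eliminate ->]
= ~c | ((~e | c) & ~(~e & c))   [expand xor]
= ~c | ((~e | c) & (~~e | ~c))   [De Morgan]
= ~c | ((~e | c) & (e | ~c))   [double negation]
= (~c | ~e | c) & (~c | e | ~c)   [distribute | over &]
= ~c | e   [simplify]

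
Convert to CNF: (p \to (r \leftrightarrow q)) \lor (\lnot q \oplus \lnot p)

(p \to (r \leftrightarrow q)) \lor (\lnot q \oplus \lnot p)
≡ \lnot p \lor (r \leftrightarrow q) \lor (\lnot q \oplus \lnot p)   [eliminate \to]
≡ \lnot p \lor ((r \to q) \land (q \to r)) \lor (\lnot q \oplus \lnot p)   [eliminate \leftrightarrow]
≡ \lnot p \lor ((\lnot r \lor q) \land (q \to r)) \lor (\lnot q \oplus \lnot p)   [eliminate \to]
≡ \lnot p \lor ((\lnot r \lor q) \land (\lnot q \lor r)) \lor (\lnot q \oplus \lnot p)   [eliminate \to]
≡ \lnot p \lor ((\lnot r \lor q) \land (\lnot q \lor r)) \lor ((\lnot q \lor \lnot p) \land \lnot (\lnot q \land \lnot p))   [expand \oplus]
≡ \lnot p \lor ((\lnot r \lor q) \land (\lnot q \lor r)) \lor ((\lnot q \lor \lnot p) \land (\lnot \lnot q \lor \lnot \lnot p))   [De Morgan]
≡ \lnot p \lor ((\lnot r \lor q) \land (\lnot q \lor r)) \lor ((\lnot q \lor \lnot p) \land (q \lor \lnot \lnot p))   [double negation]
≡ \lnot p \lor ((\lnot r \lor q) \land (\lnot q \lor r)) \lor ((\lnot q \lor \lnot p) \land (q \lor p))   [double negation]
≡ (\lnot p \lor \lnot r \lor q \lor \lnot q \lor \lnot p) \land (\lnot p \lor \lnot r \lor q \lor q \lor p) \land (\lnot p \lor \lnot q \lor r \lor \lnot q \lor \lnot p) \land (\lnot p \lor \lnot q \lor r \lor q \lor p)   [distribute \lor over \land]
≡ \lnot p \lor \lnot q \lor r   [simplify]

\lnot p \lor \lnot q \lor r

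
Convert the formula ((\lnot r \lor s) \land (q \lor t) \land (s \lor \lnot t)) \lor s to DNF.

(\lnot r \land q \land \lnot t) \lor s

((\lnot r \lor s) \land (q \lor t) \land (s \lor \lnot t)) \lor s
⇔ (\lnot r \land q \land s) \lor (\lnot r \land q \land \lnot t) \lor (\lnot r \land t \land s) \lor (\lnot r \land t \land \lnot t) \lor (s \land q \land s) \lor (s \land q \land \lnot t) \lor (s \land t \land s) \lor (s \land t \land \lnot t) \lor s   (distribute \land over \lor)
⇔ (\lnot r \land q \land \lnot t) \lor s   (simplify)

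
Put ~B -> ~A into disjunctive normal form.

B | ~A

~B -> ~A
≡ ~~B | ~A   [eliminate ->]
≡ B | ~A   [double negation]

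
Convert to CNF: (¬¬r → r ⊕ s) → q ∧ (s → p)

(¬¬r → r ⊕ s) → q ∧ (s → p)
⇔ ¬(¬¬r → r ⊕ s) ∨ q ∧ (s → p)   — eliminate →
⇔ ¬(¬¬¬r ∨ (r ⊕ s)) ∨ q ∧ (s → p)   — eliminate →
⇔ ¬(¬¬¬r ∨ (r ∨ s) ∧ ¬(r ∧ s)) ∨ q ∧ (s → p)   — expand ⊕
⇔ ¬(¬¬¬r ∨ (r ∨ s) ∧ ¬(r ∧ s)) ∨ q ∧ (¬s ∨ p)   — eliminate →
⇔ ¬¬¬¬r ∧ ¬((r ∨ s) ∧ ¬(r ∧ s)) ∨ q ∧ (¬s ∨ p)   — De Morgan
⇔ ¬¬r ∧ ¬((r ∨ s) ∧ ¬(r ∧ s)) ∨ q ∧ (¬s ∨ p)   — double negation
⇔ r ∧ ¬((r ∨ s) ∧ ¬(r ∧ s)) ∨ q ∧ (¬s ∨ p)   — double negation
⇔ r ∧ (¬(r ∨ s) ∨ ¬¬(r ∧ s)) ∨ q ∧ (¬s ∨ p)   — De Morgan
⇔ r ∧ (¬r ∧ ¬s ∨ ¬¬(r ∧ s)) ∨ q ∧ (¬s ∨ p)   — De Morgan
⇔ r ∧ (¬r ∧ ¬s ∨ r ∧ s) ∨ q ∧ (¬s ∨ p)   — double negation
⇔ (r ∨ q) ∧ (r ∨ ¬s ∨ p) ∧ (¬r ∨ r ∨ q) ∧ (¬r ∨ r ∨ ¬s ∨ p) ∧ (¬r ∨ s ∨ q) ∧ (¬r ∨ s ∨ ¬s ∨ p) ∧ (¬s ∨ r ∨ q) ∧ (¬s ∨ r ∨ ¬s ∨ p) ∧ (¬s ∨ s ∨ q) ∧ (¬s ∨ s ∨ ¬s ∨ p)   — distribute ∨ over ∧
⇔ (r ∨ q) ∧ (r ∨ ¬s ∨ p) ∧ (¬r ∨ s ∨ q)   — simplify

(r ∨ q) ∧ (r ∨ ¬s ∨ p) ∧ (¬r ∨ s ∨ q)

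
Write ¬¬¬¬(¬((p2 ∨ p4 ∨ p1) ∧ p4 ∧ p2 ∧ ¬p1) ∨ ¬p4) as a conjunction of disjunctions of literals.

¬p2 ∨ ¬p4 ∨ p1

¬¬¬¬(¬((p2 ∨ p4 ∨ p1) ∧ p4 ∧ p2 ∧ ¬p1) ∨ ¬p4)
= ¬¬(¬((p2 ∨ p4 ∨ p1) ∧ p4 ∧ p2 ∧ ¬p1) ∨ ¬p4)
= ¬((p2 ∨ p4 ∨ p1) ∧ p4 ∧ p2 ∧ ¬p1) ∨ ¬p4
= ¬(p2 ∨ p4 ∨ p1) ∨ ¬p4 ∨ ¬p2 ∨ ¬¬p1 ∨ ¬p4
= ¬p2 ∧ ¬p4 ∧ ¬p1 ∨ ¬p4 ∨ ¬p2 ∨ ¬¬p1 ∨ ¬p4
= ¬p2 ∧ ¬p4 ∧ ¬p1 ∨ ¬p4 ∨ ¬p2 ∨ p1 ∨ ¬p4
= (¬p2 ∨ ¬p4 ∨ ¬p2 ∨ p1 ∨ ¬p4) ∧ (¬p4 ∨ ¬p4 ∨ ¬p2 ∨ p1 ∨ ¬p4) ∧ (¬p1 ∨ ¬p4 ∨ ¬p2 ∨ p1 ∨ ¬p4)
= ¬p2 ∨ ¬p4 ∨ p1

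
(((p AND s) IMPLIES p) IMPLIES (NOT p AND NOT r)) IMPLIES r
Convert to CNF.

(((p AND s) IMPLIES p) IMPLIES (NOT p AND NOT r)) IMPLIES r
⇔ NOT (((p AND s) IMPLIES p) IMPLIES (NOT p AND NOT r)) OR r   (eliminate IMPLIES)
⇔ NOT (NOT ((p AND s) IMPLIES p) OR (NOT p AND NOT r)) OR r   (eliminate IMPLIES)
⇔ NOT (NOT (NOT (p AND s) OR p) OR (NOT p AND NOT r)) OR r   (eliminate IMPLIES)
⇔ (NOT NOT (NOT (p AND s) OR p) AND NOT (NOT p AND NOT r)) OR r   (De Morgan)
⇔ ((NOT (p AND s) OR p) AND NOT (NOT p AND NOT r)) OR r   (double negation)
⇔ ((NOT p OR NOT s OR p) AND NOT (NOT p AND NOT r)) OR r   (De Morgan)
⇔ ((NOT p OR NOT s OR p) AND (NOT NOT p OR NOT NOT r)) OR r   (De Morgan)
⇔ ((NOT p OR NOT s OR p) AND (p OR NOT NOT r)) OR r   (double negation)
⇔ ((NOT p OR NOT s OR p) AND (p OR r)) OR r   (double negation)
⇔ (NOT p OR NOT s OR p OR r) AND (p OR r OR r)   (distribute OR over AND)
⇔ p OR r   (simplify)

p OR r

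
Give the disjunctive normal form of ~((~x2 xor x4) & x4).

~((~x2 xor x4) & x4)
≡ ~(((~x2 & ~x4) | (~~x2 & x4)) & x4)   (expand xor)
≡ ~((~x2 & ~x4) | (~~x2 & x4)) | ~x4   (De Morgan)
≡ (~(~x2 & ~x4) & ~(~~x2 & x4)) | ~x4   (De Morgan)
≡ ((~~x2 | ~~x4) & ~(~~x2 & x4)) | ~x4   (De Morgan)
≡ ((x2 | ~~x4) & ~(~~x2 & x4)) | ~x4   (double negation)
≡ ((x2 | x4) & ~(~~x2 & x4)) | ~x4   (double negation)
≡ ((x2 | x4) & (~~~x2 | ~x4)) | ~x4   (De Morgan)
≡ ((x2 | x4) & (~x2 | ~x4)) | ~x4   (double negation)
≡ (x2 & ~x2) | (x2 & ~x4) | (x4 & ~x2) | (x4 & ~x4) | ~x4   (distribute & over |)
≡ (x4 & ~x2) | ~x4   (simplify)

(x4 & ~x2) | ~x4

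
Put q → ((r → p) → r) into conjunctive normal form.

q → ((r → p) → r)
= ¬q ∨ ((r → p) → r)   [eliminate →]
= ¬q ∨ ¬(r → p) ∨ r   [eliminate →]
= ¬q ∨ ¬(¬r ∨ p) ∨ r   [eliminate →]
= ¬q ∨ (¬¬r ∧ ¬p) ∨ r   [De Morgan]
= ¬q ∨ (r ∧ ¬p) ∨ r   [double negation]
= (¬q ∨ r ∨ r) ∧ (¬q ∨ ¬p ∨ r)   [distribute ∨ over ∧]
= ¬q ∨ r   [simplify]

¬q ∨ r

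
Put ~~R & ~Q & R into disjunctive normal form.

R & ~Q

~~R & ~Q & R
⇔ R & ~Q & R   [double negation]
⇔ R & ~Q   [simplify]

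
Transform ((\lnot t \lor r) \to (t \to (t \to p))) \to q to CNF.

(\lnot t \lor r \lor q) \land (t \lor q) \land (\lnot p \lor q)

((\lnot t \lor r) \to (t \to (t \to p))) \to q
= \lnot ((\lnot t \lor r) \to (t \to (t \to p))) \lor q
= \lnot (\lnot (\lnot t \lor r) \lor (t \to (t \to p))) \lor q
= \lnot (\lnot (\lnot t \lor r) \lor \lnot t \lor (t \to p)) \lor q
= \lnot (\lnot (\lnot t \lor r) \lor \lnot t \lor \lnot t \lor p) \lor q
= (\lnot \lnot (\lnot t \lor r) \land \lnot \lnot t \land \lnot \lnot t \land \lnot p) \lor q
= ((\lnot t \lor r) \land \lnot \lnot t \land \lnot \lnot t \land \lnot p) \lor q
= ((\lnot t \lor r) \land t \land \lnot \lnot t \land \lnot p) \lor q
= ((\lnot t \lor r) \land t \land t \land \lnot p) \lor q
= (\lnot t \lor r \lor q) \land (t \lor q) \land (t \lor q) \land (\lnot p \lor q)
= (\lnot t \lor r \lor q) \land (t \lor q) \land (\lnot p \lor q)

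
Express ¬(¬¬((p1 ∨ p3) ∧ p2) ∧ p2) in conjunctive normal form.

¬(¬¬((p1 ∨ p3) ∧ p2) ∧ p2)
= ¬¬¬((p1 ∨ p3) ∧ p2) ∨ ¬p2   — De Morgan
= ¬((p1 ∨ p3) ∧ p2) ∨ ¬p2   — double negation
= ¬(p1 ∨ p3) ∨ ¬p2 ∨ ¬p2   — De Morgan
= (¬p1 ∧ ¬p3) ∨ ¬p2 ∨ ¬p2   — De Morgan
= (¬p1 ∨ ¬p2 ∨ ¬p2) ∧ (¬p3 ∨ ¬p2 ∨ ¬p2)   — distribute ∨ over ∧
= (¬p1 ∨ ¬p2) ∧ (¬p3 ∨ ¬p2)   — simplify

(¬p1 ∨ ¬p2) ∧ (¬p3 ∨ ¬p2)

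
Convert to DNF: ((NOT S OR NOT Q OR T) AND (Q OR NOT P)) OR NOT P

(NOT S AND Q) OR (T AND Q) OR NOT P

((NOT S OR NOT Q OR T) AND (Q OR NOT P)) OR NOT P
= (NOT S AND Q) OR (NOT S AND NOT P) OR (NOT Q AND Q) OR (NOT Q AND NOT P) OR (T AND Q) OR (T AND NOT P) OR NOT P   [distribute AND over OR]
= (NOT S AND Q) OR (T AND Q) OR NOT P   [simplify]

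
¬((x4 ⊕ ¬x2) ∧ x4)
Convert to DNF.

¬((x4 ⊕ ¬x2) ∧ x4)
≡ ¬(((x4 ∧ ¬¬x2) ∨ (¬x4 ∧ ¬x2)) ∧ x4)
≡ ¬((x4 ∧ ¬¬x2) ∨ (¬x4 ∧ ¬x2)) ∨ ¬x4
≡ (¬(x4 ∧ ¬¬x2) ∧ ¬(¬x4 ∧ ¬x2)) ∨ ¬x4
≡ ((¬x4 ∨ ¬¬¬x2) ∧ ¬(¬x4 ∧ ¬x2)) ∨ ¬x4
≡ ((¬x4 ∨ ¬x2) ∧ ¬(¬x4 ∧ ¬x2)) ∨ ¬x4
≡ ((¬x4 ∨ ¬x2) ∧ (¬¬x4 ∨ ¬¬x2)) ∨ ¬x4
≡ ((¬x4 ∨ ¬x2) ∧ (x4 ∨ ¬¬x2)) ∨ ¬x4
≡ ((¬x4 ∨ ¬x2) ∧ (x4 ∨ x2)) ∨ ¬x4
≡ (¬x4 ∧ x4) ∨ (¬x4 ∧ x2) ∨ (¬x2 ∧ x4) ∨ (¬x2 ∧ x2) ∨ ¬x4
≡ (¬x2 ∧ x4) ∨ ¬x4

(¬x2 ∧ x4) ∨ ¬x4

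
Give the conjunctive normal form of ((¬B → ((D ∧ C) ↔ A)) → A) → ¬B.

¬A ∨ ¬B

((¬B → ((D ∧ C) ↔ A)) → A) → ¬B
= ¬((¬B → ((D ∧ C) ↔ A)) → A) ∨ ¬B   — eliminate →
= ¬(¬(¬B → ((D ∧ C) ↔ A)) ∨ A) ∨ ¬B   — eliminate →
= ¬(¬(¬¬B ∨ ((D ∧ C) ↔ A)) ∨ A) ∨ ¬B   — eliminate →
= ¬(¬(¬¬B ∨ (((D ∧ C) → A) ∧ (A → (D ∧ C)))) ∨ A) ∨ ¬B   — eliminate ↔
= ¬(¬(¬¬B ∨ ((¬(D ∧ C) ∨ A) ∧ (A → (D ∧ C)))) ∨ A) ∨ ¬B   — eliminate →
= ¬(¬(¬¬B ∨ ((¬(D ∧ C) ∨ A) ∧ (¬A ∨ (D ∧ C)))) ∨ A) ∨ ¬B   — eliminate →
= (¬¬(¬¬B ∨ ((¬(D ∧ C) ∨ A) ∧ (¬A ∨ (D ∧ C)))) ∧ ¬A) ∨ ¬B   — De Morgan
= ((¬¬B ∨ ((¬(D ∧ C) ∨ A) ∧ (¬A ∨ (D ∧ C)))) ∧ ¬A) ∨ ¬B   — double negation
= ((B ∨ ((¬(D ∧ C) ∨ A) ∧ (¬A ∨ (D ∧ C)))) ∧ ¬A) ∨ ¬B   — double negation
= ((B ∨ ((¬D ∨ ¬C ∨ A) ∧ (¬A ∨ (D ∧ C)))) ∧ ¬A) ∨ ¬B   — De Morgan
= (B ∨ ¬D ∨ ¬C ∨ A ∨ ¬B) ∧ (B ∨ ¬A ∨ D ∨ ¬B) ∧ (B ∨ ¬A ∨ C ∨ ¬B) ∧ (¬A ∨ ¬B)   — distribute ∨ over ∧
= ¬A ∨ ¬B   — simplify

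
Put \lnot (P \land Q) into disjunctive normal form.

\lnot P \lor \lnot Q

\lnot (P \land Q)
= \lnot P \lor \lnot Q   — De Morgan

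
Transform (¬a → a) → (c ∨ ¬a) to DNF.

(¬a → a) → (c ∨ ¬a)
≡ ¬(¬a → a) ∨ c ∨ ¬a   — eliminate →
≡ ¬(¬¬a ∨ a) ∨ c ∨ ¬a   — eliminate →
≡ (¬¬¬a ∧ ¬a) ∨ c ∨ ¬a   — De Morgan
≡ (¬a ∧ ¬a) ∨ c ∨ ¬a   — double negation
≡ ¬a ∨ c   — simplify

¬a ∨ c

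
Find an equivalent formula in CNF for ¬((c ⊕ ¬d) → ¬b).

¬((c ⊕ ¬d) → ¬b)
= ¬(¬(c ⊕ ¬d) ∨ ¬b)   (eliminate →)
= ¬(¬((c ∨ ¬d) ∧ ¬(c ∧ ¬d)) ∨ ¬b)   (expand ⊕)
= ¬¬((c ∨ ¬d) ∧ ¬(c ∧ ¬d)) ∧ ¬¬b   (De Morgan)
= (c ∨ ¬d) ∧ ¬(c ∧ ¬d) ∧ ¬¬b   (double negation)
= (c ∨ ¬d) ∧ (¬c ∨ ¬¬d) ∧ ¬¬b   (De Morgan)
= (c ∨ ¬d) ∧ (¬c ∨ d) ∧ ¬¬b   (double negation)
= (c ∨ ¬d) ∧ (¬c ∨ d) ∧ b   (double negation)

(c ∨ ¬d) ∧ (¬c ∨ d) ∧ b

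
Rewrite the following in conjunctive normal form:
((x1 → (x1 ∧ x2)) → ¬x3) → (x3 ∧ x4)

((x1 → (x1 ∧ x2)) → ¬x3) → (x3 ∧ x4)
≡ ¬((x1 → (x1 ∧ x2)) → ¬x3) ∨ (x3 ∧ x4)
≡ ¬(¬(x1 → (x1 ∧ x2)) ∨ ¬x3) ∨ (x3 ∧ x4)
≡ ¬(¬(¬x1 ∨ (x1 ∧ x2)) ∨ ¬x3) ∨ (x3 ∧ x4)
≡ (¬¬(¬x1 ∨ (x1 ∧ x2)) ∧ ¬¬x3) ∨ (x3 ∧ x4)
≡ ((¬x1 ∨ (x1 ∧ x2)) ∧ ¬¬x3) ∨ (x3 ∧ x4)
≡ ((¬x1 ∨ (x1 ∧ x2)) ∧ x3) ∨ (x3 ∧ x4)
≡ (¬x1 ∨ x1 ∨ x3) ∧ (¬x1 ∨ x1 ∨ x4) ∧ (¬x1 ∨ x2 ∨ x3) ∧ (¬x1 ∨ x2 ∨ x4) ∧ (x3 ∨ x3) ∧ (x3 ∨ x4)
≡ (¬x1 ∨ x2 ∨ x4) ∧ x3

(¬x1 ∨ x2 ∨ x4) ∧ x3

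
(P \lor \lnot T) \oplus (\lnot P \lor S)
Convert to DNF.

(P \lor \lnot T) \oplus (\lnot P \lor S)
≡ ((P \lor \lnot T) \land \lnot (\lnot P \lor S)) \lor (\lnot (P \lor \lnot T) \land (\lnot P \lor S))   (expand \oplus)
≡ ((P \lor \lnot T) \land \lnot \lnot P \land \lnot S) \lor (\lnot (P \lor \lnot T) \land (\lnot P \lor S))   (De Morgan)
≡ ((P \lor \lnot T) \land P \land \lnot S) \lor (\lnot (P \lor \lnot T) \land (\lnot P \lor S))   (double negation)
≡ ((P \lor \lnot T) \land P \land \lnot S) \lor (\lnot P \land \lnot \lnot T \land (\lnot P \lor S))   (De Morgan)
≡ ((P \lor \lnot T) \land P \land \lnot S) \lor (\lnot P \land T \land (\lnot P \lor S))   (double negation)
≡ (P \land P \land \lnot S) \lor (\lnot T \land P \land \lnot S) \lor (\lnot P \land T \land \lnot P) \lor (\lnot P \land T \land S)   (distribute \land over \lor)
≡ (P \land \lnot S) \lor (\lnot P \land T)   (simplify)

(P \land \lnot S) \lor (\lnot P \land T)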